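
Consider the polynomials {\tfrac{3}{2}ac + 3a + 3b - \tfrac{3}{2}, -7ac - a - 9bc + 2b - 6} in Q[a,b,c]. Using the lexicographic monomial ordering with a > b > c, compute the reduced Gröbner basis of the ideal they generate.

f_1 = \tfrac{3}{2}ac + 3a + 3b - \tfrac{3}{2}, LT = ac.
f_2 = -7ac - a - 9bc + 2b - 6, LT = ac.

S(f_1,f_2): lcm = ac. S = \tfrac{13}{7}a - \tfrac{9}{7}bc + \tfrac{16}{7}b - \tfrac{13}{7}.
  reduce S modulo (f_1, f_2):
  remainder \tfrac{13}{7}a - \tfrac{9}{7}bc + \tfrac{16}{7}b - \tfrac{13}{7} ≠ 0; add g_3 = \tfrac{13}{7}a - \tfrac{9}{7}bc + \tfrac{16}{7}b - \tfrac{13}{7} to the basis.

S(f_1,g_3): lcm = ac. S = 2a + \tfrac{9}{13}bc^{2} - \tfrac{16}{13}bc + 2b + c - 1.
  reduce S modulo (f_1, f_2, g_3):
  remainder \tfrac{9}{13}bc^{2} + \tfrac{2}{13}bc - \tfrac{6}{13}b + c + 1 ≠ 0; add g_4 = \tfrac{9}{13}bc^{2} + \tfrac{2}{13}bc - \tfrac{6}{13}b + c + 1 to the basis.

The other S-polynomials (S(f_2,g_3), S(f_1,g_4), S(f_2,g_4), S(g_3,g_4)) all reduce to 0 modulo the current basis, so we have a Gröbner basis.
Inter-reduce: drop elements whose leading term is divisible by another's, tail-reduce, and make monic.

G = {a - \tfrac{9}{13}bc + \tfrac{16}{13}b - 1, bc^{2} + \tfrac{2}{9}bc - \tfrac{2}{3}b + \tfrac{13}{9}c + \tfrac{13}{9}}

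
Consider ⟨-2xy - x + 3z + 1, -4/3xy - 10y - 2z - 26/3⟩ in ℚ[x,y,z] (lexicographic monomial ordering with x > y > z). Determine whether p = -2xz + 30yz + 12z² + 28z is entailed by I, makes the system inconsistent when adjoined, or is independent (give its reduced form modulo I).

-2xz + 30yz + 12z² + 28z lies in I (it reduces to 0).

First compute the reduced Gröbner basis of I by Buchberger's algorithm.
f_1 = -2xy - x + 3z + 1, LT = xy.
f_2 = -4/3xy - 10y - 2z - 26/3, LT = xy.

S(f_1,f_2): lcm = xy. S = ½x - 15/2y - 3z - 7.
  leading term x: no divisor's leading term divides it; move ½x to the remainder.
  leading term y: no divisor's leading term divides it; move -15/2y to the remainder.
  leading term z: no divisor's leading term divides it; move -3z to the remainder.
  leading term 1: no divisor's leading term divides it; move -7 to the remainder.
  remainder ½x - 15/2y - 3z - 7 ≠ 0; add h_3 = ½x - 15/2y - 3z - 7 to the basis.

S(f_1,h_3): lcm = xy. S = ½x + 15y² + 6yz + 14y - 3/2z - ½.
  leading term x: subtract (1)·h_3 from ½x + 15y² + 6yz + 14y - 3/2z - ½ → 15y² + 6yz + 43/2y + 3/2z + 13/2
  leading term y²: no divisor's leading term divides it; move 15y² to the remainder.
  leading term yz: no divisor's leading term divides it; move 6yz to the remainder.
  leading term y: no divisor's leading term divides it; move 43/2y to the remainder.
  leading term z: no divisor's leading term divides it; move 3/2z to the remainder.
  leading term 1: no divisor's leading term divides it; move 13/2 to the remainder.
  remainder 15y² + 6yz + 43/2y + 3/2z + 13/2 ≠ 0; add h_4 = 15y² + 6yz + 43/2y + 3/2z + 13/2 to the basis.

The other S-polynomials (S(f_2,h_3), S(f_1,h_4), S(f_2,h_4), S(h_3,h_4)) all reduce to 0 modulo the current basis, so we have a Gröbner basis.
Inter-reduce: drop elements whose leading term is divisible by another's, tail-reduce, and make monic.
Reduced Gröbner basis: {x - 15y - 6z - 14, y² + ⅖yz + 43/30y + 1/10z + 13/30}.
Label its elements g_1 = x - 15y - 6z - 14, g_2 = y² + ⅖yz + 43/30y + 1/10z + 13/30.

Reduce p = -2xz + 30yz + 12z² + 28z modulo G:
  leading term xz: subtract (-2z)·g_1 from -2xz + 30yz + 12z² + 28z → 0
  normal form = 0.
Since the normal form is 0, p ∈ I.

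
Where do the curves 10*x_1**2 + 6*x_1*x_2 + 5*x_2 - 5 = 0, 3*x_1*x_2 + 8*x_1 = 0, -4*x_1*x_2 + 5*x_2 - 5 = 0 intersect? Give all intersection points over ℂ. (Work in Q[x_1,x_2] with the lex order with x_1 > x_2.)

{(0, 1)}

Compute a lex Gröbner basis by Buchberger's algorithm.
f_1 = 10*x_1**2 + 6*x_1*x_2 + 5*x_2 - 5, LT = x_1**2.
f_2 = 3*x_1*x_2 + 8*x_1, LT = x_1*x_2.
f_3 = -4*x_1*x_2 + 5*x_2 - 5, LT = x_1*x_2.

S(f_1,f_2): lcm = x_1**2*x_2. S = -8/3*x_1**2 + 3/5*x_1*x_2**2 + 1/2*x_2**2 - 1/2*x_2.
  leading term x_1**2: subtract (-4/15)·f_1 from -8/3*x_1**2 + 3/5*x_1*x_2**2 + 1/2*x_2**2 - 1/2*x_2 → 3/5*x_1*x_2**2 + 8/5*x_1*x_2 + 1/2*x_2**2 + 5/6*x_2 - 4/3
  leading term x_1*x_2**2: subtract (1/5*x_2)·f_2 from 3/5*x_1*x_2**2 + 8/5*x_1*x_2 + 1/2*x_2**2 + 5/6*x_2 - 4/3 → 1/2*x_2**2 + 5/6*x_2 - 4/3
  leading term x_2**2: no divisor's leading term divides it; move 1/2*x_2**2 to the remainder.
  leading term x_2: no divisor's leading term divides it; move 5/6*x_2 to the remainder.
  leading term 1: no divisor's leading term divides it; move -4/3 to the remainder.
  remainder 1/2*x_2**2 + 5/6*x_2 - 4/3 ≠ 0; add h_4 = 1/2*x_2**2 + 5/6*x_2 - 4/3 to the basis.

S(f_1,f_3): lcm = x_1**2*x_2. S = 3/5*x_1*x_2**2 + 5/4*x_1*x_2 - 5/4*x_1 + 1/2*x_2**2 - 1/2*x_2.
  leading term x_1*x_2**2: subtract (1/5*x_2)·f_2 from 3/5*x_1*x_2**2 + 5/4*x_1*x_2 - 5/4*x_1 + 1/2*x_2**2 - 1/2*x_2 → -7/20*x_1*x_2 - 5/4*x_1 + 1/2*x_2**2 - 1/2*x_2
  leading term x_1*x_2: subtract (-7/60)·f_2 from -7/20*x_1*x_2 - 5/4*x_1 + 1/2*x_2**2 - 1/2*x_2 → -19/60*x_1 + 1/2*x_2**2 - 1/2*x_2
  leading term x_1: no divisor's leading term divides it; move -19/60*x_1 to the remainder.
  leading term x_2**2: subtract (1)·h_4 from 1/2*x_2**2 - 1/2*x_2 → -4/3*x_2 + 4/3
  leading term x_2: no divisor's leading term divides it; move -4/3*x_2 to the remainder.
  leading term 1: no divisor's leading term divides it; move 4/3 to the remainder.
  remainder -19/60*x_1 - 4/3*x_2 + 4/3 ≠ 0; add h_5 = -19/60*x_1 - 4/3*x_2 + 4/3 to the basis.

S(f_2,f_3): lcm = x_1*x_2. S = 8/3*x_1 + 5/4*x_2 - 5/4.
  leading term x_1: subtract (-160/19)·h_5 from 8/3*x_1 + 5/4*x_2 - 5/4 → -2275/228*x_2 + 2275/228
  leading term x_2: no divisor's leading term divides it; move -2275/228*x_2 to the remainder.
  leading term 1: no divisor's leading term divides it; move 2275/228 to the remainder.
  remainder -2275/228*x_2 + 2275/228 ≠ 0; add h_6 = -2275/228*x_2 + 2275/228 to the basis.

The other S-polynomials (S(f_1,h_4), S(f_2,h_4), S(f_3,h_4), S(f_1,h_5), S(f_2,h_5), S(f_3,h_5), S(h_4,h_5), S(f_1,h_6), S(f_2,h_6), S(f_3,h_6), S(h_4,h_6), S(h_5,h_6)) all reduce to 0 modulo the current basis, so we have a Gröbner basis.
Inter-reduce: drop elements whose leading term is divisible by another's, tail-reduce, and make monic.
Reduced Gröbner basis: {x_1, x_2 - 1}.

Since the basis is lex-ordered, x_2 - 1 is univariate in x_2. Its roots are {1}. Back-substituting each root into the other basis elements fixes the other coordinates.
  x_2 = 1: the earlier basis element becomes x_1 = 0, giving x_1 = 0 — point (0, 1).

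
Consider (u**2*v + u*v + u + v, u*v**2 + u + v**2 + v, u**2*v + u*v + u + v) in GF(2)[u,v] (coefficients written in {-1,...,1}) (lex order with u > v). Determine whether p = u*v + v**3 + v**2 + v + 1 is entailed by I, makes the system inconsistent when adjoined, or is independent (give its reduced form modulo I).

Adjoining u*v + v**3 + v**2 + v + 1 makes the ideal the whole ring: the system is inconsistent.

First compute the reduced Gröbner basis of I by Buchberger's algorithm.
f_1 = u**2*v + u*v + u + v, LT = u**2*v.
f_2 = u*v**2 + u + v**2 + v, LT = u*v**2.
f_3 = u**2*v + u*v + u + v, LT = u**2*v.

S(f_1,f_2): lcm = u**2*v**2. S = u**2 + v**2.
  leading term u**2: no divisor's leading term divides it; move u**2 to the remainder.
  leading term v**2: no divisor's leading term divides it; move v**2 to the remainder.
  remainder u**2 + v**2 ≠ 0; add h_4 = u**2 + v**2 to the basis.

S(f_1,h_4): lcm = u**2*v. S = u*v + u + v**3 + v.
  leading term u*v: no divisor's leading term divides it; move u*v to the remainder.
  leading term u: no divisor's leading term divides it; move u to the remainder.
  leading term v**3: no divisor's leading term divides it; move v**3 to the remainder.
  leading term v: no divisor's leading term divides it; move v to the remainder.
  remainder u*v + u + v**3 + v ≠ 0; add h_5 = u*v + u + v**3 + v to the basis.

S(f_2,h_4): lcm = u**2*v**2. S = u**2 + u*v**2 + u*v + v**4.
  leading term u**2: subtract (1)·h_4 from u**2 + u*v**2 + u*v + v**4 → u*v**2 + u*v + v**4 + v**2
  leading term u*v**2: subtract (1)·f_2 from u*v**2 + u*v + v**4 + v**2 → u*v + u + v**4 + v
  leading term u*v: subtract (1)·h_5 from u*v + u + v**4 + v → v**4 + v**3
  leading term v**4: no divisor's leading term divides it; move v**4 to the remainder.
  leading term v**3: no divisor's leading term divides it; move v**3 to the remainder.
  remainder v**4 + v**3 ≠ 0; add h_6 = v**4 + v**3 to the basis.

The other S-polynomials (S(f_1,f_3), S(f_2,f_3), S(f_3,h_4), S(f_1,h_5), S(f_2,h_5), S(f_3,h_5), S(h_4,h_5), S(f_1,h_6), S(f_2,h_6), S(f_3,h_6), S(h_4,h_6), S(h_5,h_6)) all reduce to 0 modulo the current basis, so we have a Gröbner basis.
Inter-reduce: drop elements whose leading term is divisible by another's, tail-reduce, and make monic.
Reduced Gröbner basis: {u**2 + v**2, u*v + u + v**3 + v, v**4 + v**3}.
Label its elements g_1 = u**2 + v**2, g_2 = u*v + u + v**3 + v, g_3 = v**4 + v**3.

Reduce p = u*v + v**3 + v**2 + v + 1 modulo G:
  leading term u*v: subtract (1)·g_2 from u*v + v**3 + v**2 + v + 1 → u + v**2 + 1
  leading term u: no divisor's leading term divides it; move u to the remainder.
  leading term v**2: no divisor's leading term divides it; move v**2 to the remainder.
  leading term 1: no divisor's leading term divides it; move 1 to the remainder.
  normal form = u + v**2 + 1.
The normal form is nonzero, so p ∉ I. Since p minus its normal form lies in I, I + (p) = I + (r) where r = u + v**2 + 1; decide whether this ideal is the whole ring.
Run Buchberger on G together with r (pairs among the g_i already reduce to 0 since G is a Gröbner basis):
g_1 = u**2 + v**2, LT = u**2.
g_2 = u*v + u + v**3 + v, LT = u*v.
g_3 = v**4 + v**3, LT = v**4.
r = u + v**2 + 1, LT = u.

S(g_1,r): lcm = u**2. S = u*v**2 + u + v**2.
  leading term u*v**2: subtract (v)·g_2 from u*v**2 + u + v**2 → u*v + u + v**4
  leading term u*v: subtract (1)·g_2 from u*v + u + v**4 → v**4 + v**3 + v
  leading term v**4: subtract (1)·g_3 from v**4 + v**3 + v → v
  leading term v: no divisor's leading term divides it; move v to the remainder.
  remainder v ≠ 0; add m_5 = v to the basis.

S(g_2,r): lcm = u*v. S = u.
  leading term u: subtract (1)·r from u → v**2 + 1
  leading term v**2: subtract (v)·m_5 from v**2 + 1 → 1
  leading term 1: no divisor's leading term divides it; move 1 to the remainder.
  remainder 1 ≠ 0; add m_6 = 1 to the basis.

The other S-polynomials (S(g_1,g_2), S(g_1,g_3), S(g_2,g_3), S(g_3,r), S(g_1,m_5), S(g_2,m_5), S(g_3,m_5), S(r,m_5), S(g_1,m_6), S(g_2,m_6), S(g_3,m_6), S(r,m_6), S(m_5,m_6)) all reduce to 0 modulo the current basis, so we have a Gröbner basis.
Inter-reduce: drop elements whose leading term is divisible by another's, tail-reduce, and make monic.
Reduced Gröbner basis: {1}.
The reduced Gröbner basis of I + (p) is {1}: the ideal is the whole ring, so the enlarged system has no common solution — adjoining p is inconsistent.

The remainder on division by a Gröbner basis is unique — it is the normal form.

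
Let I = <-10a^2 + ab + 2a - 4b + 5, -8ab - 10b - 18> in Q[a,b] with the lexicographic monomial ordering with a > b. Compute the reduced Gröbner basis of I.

This is the nonlinear analogue of row-reducing a linear system.

f_1 = -10a^2 + ab + 2a - 4b + 5, LT = a^2.
f_2 = -8ab - 10b - 18, LT = ab.

S(f_1,f_2): lcm = a^2b. S = -1/10ab^2 - 29/20ab - 9/4a + 2/5b^2 - 1/2b.
  leading term ab^2: subtract (1/80b)·f_2 from -1/10ab^2 - 29/20ab - 9/4a + 2/5b^2 - 1/2b → -29/20ab - 9/4a + 21/40b^2 - 11/40b
  leading term ab: subtract (29/160)·f_2 from -29/20ab - 9/4a + 21/40b^2 - 11/40b → -9/4a + 21/40b^2 + 123/80b + 261/80
  leading term a: no divisor's leading term divides it; move -9/4a to the remainder.
  leading term b^2: no divisor's leading term divides it; move 21/40b^2 to the remainder.
  leading term b: no divisor's leading term divides it; move 123/80b to the remainder.
  leading term 1: no divisor's leading term divides it; move 261/80 to the remainder.
  remainder -9/4a + 21/40b^2 + 123/80b + 261/80 ≠ 0; add g_3 = -9/4a + 21/40b^2 + 123/80b + 261/80 to the basis.

S(f_2,g_3): lcm = ab. S = 7/30b^3 + 41/60b^2 + 27/10b + 9/4.
  leading term b^3: no divisor's leading term divides it; move 7/30b^3 to the remainder.
  leading term b^2: no divisor's leading term divides it; move 41/60b^2 to the remainder.
  leading term b: no divisor's leading term divides it; move 27/10b to the remainder.
  leading term 1: no divisor's leading term divides it; move 9/4 to the remainder.
  remainder 7/30b^3 + 41/60b^2 + 27/10b + 9/4 ≠ 0; add g_4 = 7/30b^3 + 41/60b^2 + 27/10b + 9/4 to the basis.

The other S-polynomials (S(f_1,g_3), S(f_1,g_4), S(f_2,g_4), S(g_3,g_4)) all reduce to 0 modulo the current basis, so we have a Gröbner basis.
Inter-reduce: drop elements whose leading term is divisible by another's, tail-reduce, and make monic.

G = {a - 7/30b^2 - 41/60b - 29/20, b^3 + 41/14b^2 + 81/7b + 135/14}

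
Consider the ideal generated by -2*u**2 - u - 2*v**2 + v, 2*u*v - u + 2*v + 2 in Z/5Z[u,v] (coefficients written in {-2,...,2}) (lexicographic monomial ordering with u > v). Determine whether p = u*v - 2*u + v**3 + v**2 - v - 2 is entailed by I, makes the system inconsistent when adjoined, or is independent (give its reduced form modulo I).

Adjoining u*v - 2*u + v**3 + v**2 - v - 2 makes the ideal the whole ring: the system is inconsistent.

First compute the reduced Gröbner basis of I by Buchberger's algorithm.
f_1 = -2*u**2 - u - 2*v**2 + v, LT = u**2.
f_2 = 2*u*v - u + 2*v + 2, LT = u*v.

S(f_1,f_2): lcm = u**2*v. S = -2*u**2 + 2*u*v - u + v**3 + 2*v**2.
  leading term u**2: subtract (1)·f_1 from -2*u**2 + 2*u*v - u + v**3 + 2*v**2 → 2*u*v + v**3 - v**2 - v
  leading term u*v: subtract (1)·f_2 from 2*u*v + v**3 - v**2 - v → u + v**3 - v**2 + 2*v - 2
  leading term u: no divisor's leading term divides it; move u to the remainder.
  leading term v**3: no divisor's leading term divides it; move v**3 to the remainder.
  leading term v**2: no divisor's leading term divides it; move -v**2 to the remainder.
  leading term v: no divisor's leading term divides it; move 2*v to the remainder.
  leading term 1: no divisor's leading term divides it; move -2 to the remainder.
  remainder u + v**3 - v**2 + 2*v - 2 ≠ 0; add h_3 = u + v**3 - v**2 + 2*v - 2 to the basis.

S(f_2,h_3): lcm = u*v. S = 2*u - v**4 + v**3 - 2*v**2 - 2*v + 1.
  leading term u: subtract (2)·h_3 from 2*u - v**4 + v**3 - 2*v**2 - 2*v + 1 → -v**4 - v**3 - v
  leading term v**4: no divisor's leading term divides it; move -v**4 to the remainder.
  leading term v**3: no divisor's leading term divides it; move -v**3 to the remainder.
  leading term v: no divisor's leading term divides it; move -v to the remainder.
  remainder -v**4 - v**3 - v ≠ 0; add h_4 = -v**4 - v**3 - v to the basis.

The other S-polynomials (S(f_1,h_3), S(f_1,h_4), S(f_2,h_4), S(h_3,h_4)) all reduce to 0 modulo the current basis, so we have a Gröbner basis.
Inter-reduce: drop elements whose leading term is divisible by another's, tail-reduce, and make monic.
Reduced Gröbner basis: {u + v**3 - v**2 + 2*v - 2, v**4 + v**3 + v}.
Label its elements g_1 = u + v**3 - v**2 + 2*v - 2, g_2 = v**4 + v**3 + v.

Reduce p = u*v - 2*u + v**3 + v**2 - v - 2 modulo G:
  leading term u*v: subtract (v)·g_1 from u*v - 2*u + v**3 + v**2 - v - 2 → -2*u - v**4 + 2*v**3 - v**2 + v - 2
  leading term u: subtract (-2)·g_1 from -2*u - v**4 + 2*v**3 - v**2 + v - 2 → -v**4 - v**3 + 2*v**2 - 1
  leading term v**4: subtract (-1)·g_2 from -v**4 - v**3 + 2*v**2 - 1 → 2*v**2 + v - 1
  leading term v**2: no divisor's leading term divides it; move 2*v**2 to the remainder.
  leading term v: no divisor's leading term divides it; move v to the remainder.
  leading term 1: no divisor's leading term divides it; move -1 to the remainder.
  normal form = 2*v**2 + v - 1.
The normal form is nonzero, so p ∉ I. Since p minus its normal form lies in I, I + (p) = I + (r) where r = 2*v**2 + v - 1; decide whether this ideal is the whole ring.
Run Buchberger on G together with r (pairs among the g_i already reduce to 0 since G is a Gröbner basis):
g_1 = u + v**3 - v**2 + 2*v - 2, LT = u.
g_2 = v**4 + v**3 + v, LT = v**4.
r = 2*v**2 + v - 1, LT = v**2.

S(g_2,r): lcm = v**4. S = -2*v**3 - 2*v**2 + v.
  leading term v**3: subtract (-v)·r from -2*v**3 - 2*v**2 + v → -v**2
  leading term v**2: subtract (2)·r from -v**2 → -2*v + 2
  leading term v: no divisor's leading term divides it; move -2*v to the remainder.
  leading term 1: no divisor's leading term divides it; move 2 to the remainder.
  remainder -2*v + 2 ≠ 0; add m_4 = -2*v + 2 to the basis.

S(g_2,m_4): lcm = v**4. S = 2*v**3 + v.
  leading term v**3: subtract (v)·r from 2*v**3 + v → -v**2 + 2*v
  leading term v**2: subtract (2)·r from -v**2 + 2*v → 2
  leading term 1: no divisor's leading term divides it; move 2 to the remainder.
  remainder 2 ≠ 0; add m_5 = 2 to the basis.

The other S-polynomials (S(g_1,g_2), S(g_1,r), S(g_1,m_4), S(r,m_4), S(g_1,m_5), S(g_2,m_5), S(r,m_5), S(m_4,m_5)) all reduce to 0 modulo the current basis, so we have a Gröbner basis.
Inter-reduce: drop elements whose leading term is divisible by another's, tail-reduce, and make monic.
Reduced Gröbner basis: {1}.
The reduced Gröbner basis of I + (p) is {1}: the ideal is the whole ring, so the enlarged system has no common solution — adjoining p is inconsistent.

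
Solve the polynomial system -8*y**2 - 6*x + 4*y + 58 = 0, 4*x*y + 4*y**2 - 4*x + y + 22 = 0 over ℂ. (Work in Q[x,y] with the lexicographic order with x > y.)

{(3, -2), (9/8 + 15*sqrt(21)/8, 17/8 - 3*sqrt(21)/8), (9/8 - 15*sqrt(21)/8, 3*sqrt(21)/8 + 17/8)}

Compute a lex Gröbner basis by Buchberger's algorithm.
f_1 = -6*x - 8*y**2 + 4*y + 58, LT = x.
f_2 = 4*x*y - 4*x + 4*y**2 + y + 22, LT = x*y.

S(f_1,f_2): lcm = x*y. S = x + 4/3*y**3 - 5/3*y**2 - 119/12*y - 11/2.
  leading term x: subtract (-1/6)·f_1 from x + 4/3*y**3 - 5/3*y**2 - 119/12*y - 11/2 → 4/3*y**3 - 3*y**2 - 37/4*y + 25/6
  leading term y**3: no divisor's leading term divides it; move 4/3*y**3 to the remainder.
  leading term y**2: no divisor's leading term divides it; move -3*y**2 to the remainder.
  leading term y: no divisor's leading term divides it; move -37/4*y to the remainder.
  leading term 1: no divisor's leading term divides it; move 25/6 to the remainder.
  remainder 4/3*y**3 - 3*y**2 - 37/4*y + 25/6 ≠ 0; add h_3 = 4/3*y**3 - 3*y**2 - 37/4*y + 25/6 to the basis.

The other S-polynomials (S(f_1,h_3), S(f_2,h_3)) all reduce to 0 modulo the current basis, so we have a Gröbner basis.
Inter-reduce: drop elements whose leading term is divisible by another's, tail-reduce, and make monic.
Reduced Gröbner basis: {x + 4/3*y**2 - 2/3*y - 29/3, y**3 - 9/4*y**2 - 111/16*y + 25/8}.

From the last basis element, y**3 - 9/4*y**2 - 111/16*y + 25/8 = 0, so y takes values in {-2, 17/8 - 3*sqrt(21)/8, 3*sqrt(21)/8 + 17/8}. Each choice, substituted upward through the basis, yields the corresponding point(s) of the solution set.
  y = -2: the earlier basis element becomes x - 3 = 0, giving x = 3 — point (3, -2).
  y = 17/8 - 3*sqrt(21)/8: the earlier basis element becomes x - 15*sqrt(21)/8 - 9/8 = 0, giving x = 9/8 + 15*sqrt(21)/8 — point (9/8 + 15*sqrt(21)/8, 17/8 - 3*sqrt(21)/8).
  y = 3*sqrt(21)/8 + 17/8: the earlier basis element becomes x - 9/8 + 15*sqrt(21)/8 = 0, giving x = 9/8 - 15*sqrt(21)/8 — point (9/8 - 15*sqrt(21)/8, 3*sqrt(21)/8 + 17/8).
This is the nonlinear analogue of row-reducing a linear system.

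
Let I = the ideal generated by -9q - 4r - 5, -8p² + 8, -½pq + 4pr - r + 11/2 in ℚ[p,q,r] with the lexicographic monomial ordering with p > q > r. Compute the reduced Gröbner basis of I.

f_1 = -9q - 4r - 5, LT = q.
f_2 = -8p² + 8, LT = p².
f_3 = -½pq + 4pr - r + 11/2, LT = pq.

S(f_1,f_3): lcm = pq. S = 76/9pr + 5/9p - 2r + 11.
  leading term pr: no divisor's leading term divides it; move 76/9pr to the remainder.
  leading term p: no divisor's leading term divides it; move 5/9p to the remainder.
  leading term r: no divisor's leading term divides it; move -2r to the remainder.
  leading term 1: no divisor's leading term divides it; move 11 to the remainder.
  remainder 76/9pr + 5/9p - 2r + 11 ≠ 0; add g_4 = 76/9pr + 5/9p - 2r + 11 to the basis.

S(f_2,f_3): lcm = p²q. S = 8p²r - 2pr + 11p - q.
  leading term p²r: subtract (-r)·f_2 from 8p²r - 2pr + 11p - q → -2pr + 11p - q + 8r
  leading term pr: subtract (-9/38)·g_4 from -2pr + 11p - q + 8r → 423/38p - q + 143/19r + 99/38
  leading term p: no divisor's leading term divides it; move 423/38p to the remainder.
  leading term q: subtract (1/9)·f_1 from -q + 143/19r + 99/38 → 1363/171r + 1081/342
  leading term r: no divisor's leading term divides it; move 1363/171r to the remainder.
  leading term 1: no divisor's leading term divides it; move 1081/342 to the remainder.
  remainder 423/38p + 1363/171r + 1081/342 ≠ 0; add g_5 = 423/38p + 1363/171r + 1081/342 to the basis.

S(f_3,g_5): lcm = pq. S = -8pr - 58/81qr - 23/81q + 2r - 11.
  leading term pr: subtract (-18/19)·g_4 from -8pr - 58/81qr - 23/81q + 2r - 11 → 10/19p - 58/81qr - 23/81q + 2/19r - 11/19
  leading term p: subtract (20/423)·g_5 from 10/19p - 58/81qr - 23/81q + 2/19r - 11/19 → -58/81qr - 23/81q - 22/81r - 59/81
  leading term qr: subtract (58/729r)·f_1 from -58/81qr - 23/81q - 22/81r - 59/81 → -23/81q + 232/729r² + 92/729r - 59/81
  leading term q: subtract (23/729)·f_1 from -23/81q + 232/729r² + 92/729r - 59/81 → 232/729r² + 184/729r - 416/729
  leading term r²: no divisor's leading term divides it; move 232/729r² to the remainder.
  leading term r: no divisor's leading term divides it; move 184/729r to the remainder.
  leading term 1: no divisor's leading term divides it; move -416/729 to the remainder.
  remainder 232/729r² + 184/729r - 416/729 ≠ 0; add g_6 = 232/729r² + 184/729r - 416/729 to the basis.

The other S-polynomials (S(f_1,f_2), S(f_1,g_4), S(f_2,g_4), S(f_3,g_4), S(f_1,g_5), S(f_2,g_5), S(g_4,g_5), S(f_1,g_6), S(f_2,g_6), S(f_3,g_6), S(g_4,g_6), S(g_5,g_6)) all reduce to 0 modulo the current basis, so we have a Gröbner basis.
Inter-reduce: drop elements whose leading term is divisible by another's, tail-reduce, and make monic.

G = {p + 58/81r + 23/81, q + 4/9r + 5/9, r² + 23/29r - 52/29}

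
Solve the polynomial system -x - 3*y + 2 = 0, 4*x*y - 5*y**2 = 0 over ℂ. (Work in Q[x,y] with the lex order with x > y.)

Compute a lex Gröbner basis by Buchberger's algorithm.
f_1 = -x - 3*y + 2, LT = x.
f_2 = 4*x*y - 5*y**2, LT = x*y.

S(f_1,f_2): lcm = x*y. S = 17/4*y**2 - 2*y.
  leading term y**2: no divisor's leading term divides it; move 17/4*y**2 to the remainder.
  leading term y: no divisor's leading term divides it; move -2*y to the remainder.
  remainder 17/4*y**2 - 2*y ≠ 0; add h_3 = 17/4*y**2 - 2*y to the basis.

The other S-polynomials (S(f_1,h_3), S(f_2,h_3)) all reduce to 0 modulo the current basis, so we have a Gröbner basis.
Inter-reduce: drop elements whose leading term is divisible by another's, tail-reduce, and make monic.
Reduced Gröbner basis: {x + 3*y - 2, y**2 - 8/17*y}.

The lex basis is triangular: the last element involves only y. Solving y**2 - 8/17*y = 0 gives y ∈ {0, 8/17}; substituting each value into the earlier elements determines the remaining variables.
  y = 0: the earlier basis element becomes x - 2 = 0, giving x = 2 — point (2, 0).
  y = 8/17: the earlier basis element becomes x - 10/17 = 0, giving x = 10/17 — point (10/17, 8/17).
A lex Gröbner basis triangularizes the system, enabling back-substitution.

{(2, 0), (10/17, 8/17)}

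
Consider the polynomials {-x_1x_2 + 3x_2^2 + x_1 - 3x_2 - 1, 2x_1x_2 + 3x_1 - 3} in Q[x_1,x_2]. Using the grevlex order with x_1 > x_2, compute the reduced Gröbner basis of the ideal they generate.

f_1 = -x_1x_2 + 3x_2^2 + x_1 - 3x_2 - 1, LT = x_1x_2.
f_2 = 2x_1x_2 + 3x_1 - 3, LT = x_1x_2.

S(f_1,f_2): lcm = x_1x_2. S = -3x_2^2 - 5/2x_1 + 3x_2 + 5/2.
  leading term x_2^2: no divisor's leading term divides it; move -3x_2^2 to the remainder.
  leading term x_1: no divisor's leading term divides it; move -5/2x_1 to the remainder.
  leading term x_2: no divisor's leading term divides it; move 3x_2 to the remainder.
  leading term 1: no divisor's leading term divides it; move 5/2 to the remainder.
  remainder -3x_2^2 - 5/2x_1 + 3x_2 + 5/2 ≠ 0; add g_3 = -3x_2^2 - 5/2x_1 + 3x_2 + 5/2 to the basis.

S(f_1,g_3): lcm = x_1x_2^2. S = -3x_2^3 - 5/6x_1^2 + 3x_2^2 + 5/6x_1 + x_2.
  leading term x_2^3: subtract (x_2)·g_3 from -3x_2^3 - 5/6x_1^2 + 3x_2^2 + 5/6x_1 + x_2 → -5/6x_1^2 + 5/2x_1x_2 + 5/6x_1 - 3/2x_2
  leading term x_1^2: no divisor's leading term divides it; move -5/6x_1^2 to the remainder.
  leading term x_1x_2: subtract (-5/2)·f_1 from 5/2x_1x_2 + 5/6x_1 - 3/2x_2 → 15/2x_2^2 + 10/3x_1 - 9x_2 - 5/2
  leading term x_2^2: subtract (-5/2)·g_3 from 15/2x_2^2 + 10/3x_1 - 9x_2 - 5/2 → -35/12x_1 - 3/2x_2 + 15/4
  leading term x_1: no divisor's leading term divides it; move -35/12x_1 to the remainder.
  leading term x_2: no divisor's leading term divides it; move -3/2x_2 to the remainder.
  leading term 1: no divisor's leading term divides it; move 15/4 to the remainder.
  remainder -5/6x_1^2 - 35/12x_1 - 3/2x_2 + 15/4 ≠ 0; add g_4 = -5/6x_1^2 - 35/12x_1 - 3/2x_2 + 15/4 to the basis.

The other S-polynomials (S(f_2,g_3), S(f_1,g_4), S(f_2,g_4), S(g_3,g_4)) all reduce to 0 modulo the current basis, so we have a Gröbner basis.
Inter-reduce: drop elements whose leading term is divisible by another's, tail-reduce, and make monic.

G = {x_1^2 + 7/2x_1 + 9/5x_2 - 9/2, x_1x_2 + 3/2x_1 - 3/2, x_2^2 + 5/6x_1 - x_2 - 5/6}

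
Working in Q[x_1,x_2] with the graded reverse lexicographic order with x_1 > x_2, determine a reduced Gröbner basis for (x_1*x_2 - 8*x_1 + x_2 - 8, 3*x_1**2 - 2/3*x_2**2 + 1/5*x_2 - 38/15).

G = {x_2**3 - 83/10*x_2**2 + 17/10*x_2 + 28/5, x_1**2 - 2/9*x_2**2 + 1/15*x_2 - 38/45, x_1*x_2 - 8*x_1 + x_2 - 8}

f_1 = x_1*x_2 - 8*x_1 + x_2 - 8, LT = x_1*x_2.
f_2 = 3*x_1**2 - 2/3*x_2**2 + 1/5*x_2 - 38/15, LT = x_1**2.

S(f_1,f_2): lcm = x_1**2*x_2. S = 2/9*x_2**3 - 8*x_1**2 + x_1*x_2 - 1/15*x_2**2 - 8*x_1 + 38/45*x_2.
  leading term x_2**3: no divisor's leading term divides it; move 2/9*x_2**3 to the remainder.
  leading term x_1**2: subtract (-8/3)·f_2 from -8*x_1**2 + x_1*x_2 - 1/15*x_2**2 - 8*x_1 + 38/45*x_2 → x_1*x_2 - 83/45*x_2**2 - 8*x_1 + 62/45*x_2 - 304/45
  leading term x_1*x_2: subtract (1)·f_1 from x_1*x_2 - 83/45*x_2**2 - 8*x_1 + 62/45*x_2 - 304/45 → -83/45*x_2**2 + 17/45*x_2 + 56/45
  leading term x_2**2: no divisor's leading term divides it; move -83/45*x_2**2 to the remainder.
  leading term x_2: no divisor's leading term divides it; move 17/45*x_2 to the remainder.
  leading term 1: no divisor's leading term divides it; move 56/45 to the remainder.
  remainder 2/9*x_2**3 - 83/45*x_2**2 + 17/45*x_2 + 56/45 ≠ 0; add g_3 = 2/9*x_2**3 - 83/45*x_2**2 + 17/45*x_2 + 56/45 to the basis.

S(f_1,g_3): lcm = x_1*x_2**3. S = 3/10*x_1*x_2**2 + x_2**3 - 17/10*x_1*x_2 - 8*x_2**2 - 28/5*x_1.
  leading term x_1*x_2**2: subtract (3/10*x_2)·f_1 from 3/10*x_1*x_2**2 + x_2**3 - 17/10*x_1*x_2 - 8*x_2**2 - 28/5*x_1 → x_2**3 + 7/10*x_1*x_2 - 83/10*x_2**2 - 28/5*x_1 + 12/5*x_2
  leading term x_2**3: subtract (9/2)·g_3 from x_2**3 + 7/10*x_1*x_2 - 83/10*x_2**2 - 28/5*x_1 + 12/5*x_2 → 7/10*x_1*x_2 - 28/5*x_1 + 7/10*x_2 - 28/5
  leading term x_1*x_2: subtract (7/10)·f_1 from 7/10*x_1*x_2 - 28/5*x_1 + 7/10*x_2 - 28/5 → 0
  remainder 0.

S(f_2,g_3): leading monomials are coprime, so the S-polynomial reduces to 0 (Buchberger's first criterion).
Every S-polynomial of the final basis reduces to 0, so we have a Gröbner basis.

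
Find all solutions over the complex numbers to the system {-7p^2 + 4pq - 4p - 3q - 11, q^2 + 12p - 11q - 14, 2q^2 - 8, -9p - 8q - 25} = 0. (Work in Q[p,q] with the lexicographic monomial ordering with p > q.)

Compute a lex Gröbner basis by Buchberger's algorithm.
f_1 = -7p^2 + 4pq - 4p - 3q - 11, LT = p^2.
f_2 = 12p + q^2 - 11q - 14, LT = p.
f_3 = 2q^2 - 8, LT = q^2.
f_4 = -9p - 8q - 25, LT = p.

S(f_1,f_2): lcm = p^2. S = -1/12pq^2 + 29/84pq + 73/42p + 3/7q + 11/7.
  leading term pq^2: subtract (-1/144q^2)·f_2 from -1/12pq^2 + 29/84pq + 73/42p + 3/7q + 11/7 → 29/84pq + 73/42p + 1/144q^4 - 11/144q^3 - 7/72q^2 + 3/7q + 11/7
  leading term pq: subtract (29/1008q)·f_2 from 29/84pq + 73/42p + 1/144q^4 - 11/144q^3 - 7/72q^2 + 3/7q + 11/7 → 73/42p + 1/144q^4 - 53/504q^3 + 221/1008q^2 + 419/504q + 11/7
  leading term p: subtract (73/504)·f_2 from 73/42p + 1/144q^4 - 53/504q^3 + 221/1008q^2 + 419/504q + 11/7 → 1/144q^4 - 53/504q^3 + 25/336q^2 + 611/252q + 907/252
  leading term q^4: subtract (1/288q^2)·f_3 from 1/144q^4 - 53/504q^3 + 25/336q^2 + 611/252q + 907/252 → -53/504q^3 + 103/1008q^2 + 611/252q + 907/252
  leading term q^3: subtract (-53/1008q)·f_3 from -53/504q^3 + 103/1008q^2 + 611/252q + 907/252 → 103/1008q^2 + 505/252q + 907/252
  leading term q^2: subtract (103/2016)·f_3 from 103/1008q^2 + 505/252q + 907/252 → 505/252q + 505/126
  leading term q: no divisor's leading term divides it; move 505/252q to the remainder.
  leading term 1: no divisor's leading term divides it; move 505/126 to the remainder.
  remainder 505/252q + 505/126 ≠ 0; add h_5 = 505/252q + 505/126 to the basis.

The other S-polynomials (S(f_1,f_3), S(f_1,f_4), S(f_2,f_3), S(f_2,f_4), S(f_3,f_4), S(f_1,h_5), S(f_2,h_5), S(f_3,h_5), S(f_4,h_5)) all reduce to 0 modulo the current basis, so we have a Gröbner basis.
Inter-reduce: drop elements whose leading term is divisible by another's, tail-reduce, and make monic.
Reduced Gröbner basis: {p + 1, q + 2}.

The lex basis is triangular: the last element involves only q. Solving q + 2 = 0 gives q ∈ {-2}; substituting each value into the earlier elements determines the remaining variables.
  q = -2: the earlier basis element becomes p + 1 = 0, giving p = -1 — point (-1, -2).
Zero-dimensionality of the ideal guarantees finitely many solutions over ℂ.

{(-1, -2)}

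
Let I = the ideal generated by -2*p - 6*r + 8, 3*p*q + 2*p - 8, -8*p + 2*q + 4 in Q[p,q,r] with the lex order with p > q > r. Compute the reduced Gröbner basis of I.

G = {p + 3*r - 4, q + 12*r - 14, r**2 - 23/9*r + 14/9}

The reduced Gröbner basis is the canonical form of the ideal for this ordering.

f_1 = -2*p - 6*r + 8, LT = p.
f_2 = 3*p*q + 2*p - 8, LT = p*q.
f_3 = -8*p + 2*q + 4, LT = p.

S(f_1,f_2): lcm = p*q. S = -2/3*p + 3*q*r - 4*q + 8/3.
  reduce S modulo (f_1, f_2, f_3):
  remainder 3*q*r - 4*q + 2*r ≠ 0; add g_4 = 3*q*r - 4*q + 2*r to the basis.

S(f_1,f_3): lcm = p. S = 1/4*q + 3*r - 7/2.
  reduce S modulo (f_1, f_2, f_3, g_4):
  remainder 1/4*q + 3*r - 7/2 ≠ 0; add g_5 = 1/4*q + 3*r - 7/2 to the basis.

S(f_2,g_5): lcm = p*q. S = -12*p*r + 44/3*p - 8/3.
  reduce S modulo (f_1, f_2, f_3, g_4, g_5):
  remainder 36*r**2 - 92*r + 56 ≠ 0; add g_6 = 36*r**2 - 92*r + 56 to the basis.

The other S-polynomials (S(f_2,f_3), S(f_1,g_4), S(f_2,g_4), S(f_3,g_4), S(f_1,g_5), S(f_3,g_5), S(g_4,g_5), S(f_1,g_6), S(f_2,g_6), S(f_3,g_6), S(g_4,g_6), S(g_5,g_6)) all reduce to 0 modulo the current basis, so we have a Gröbner basis.
Inter-reduce: drop elements whose leading term is divisible by another's, tail-reduce, and make monic.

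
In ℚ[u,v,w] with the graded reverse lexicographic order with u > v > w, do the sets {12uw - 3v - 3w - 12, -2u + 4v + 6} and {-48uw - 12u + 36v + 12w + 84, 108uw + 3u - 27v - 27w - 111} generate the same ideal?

No, the ideals differ.

Equality of ideals is decidable: compute both reduced Gröbner bases (unique for the ordering) and check whether they agree.
Buchberger on the first generating set:
f_1 = 12uw - 3v - 3w - 12, LT = uw.
f_2 = -2u + 4v + 6, LT = u.

S(f_1,f_2): lcm = uw. S = 2vw - ¼v + 11/4w - 1.
  leading term vw: no divisor's leading term divides it; move 2vw to the remainder.
  leading term v: no divisor's leading term divides it; move -¼v to the remainder.
  leading term w: no divisor's leading term divides it; move 11/4w to the remainder.
  leading term 1: no divisor's leading term divides it; move -1 to the remainder.
  remainder 2vw - ¼v + 11/4w - 1 ≠ 0; add g_3 = 2vw - ¼v + 11/4w - 1 to the basis.

The other S-polynomials (S(f_1,g_3), S(f_2,g_3)) all reduce to 0 modulo the current basis, so we have a Gröbner basis.
Inter-reduce: drop elements whose leading term is divisible by another's, tail-reduce, and make monic.
Reduced Gröbner basis: {vw - ⅛v + 11/8w - ½, u - 2v - 3}.

Buchberger on the second generating set:
h_1 = -48uw - 12u + 36v + 12w + 84, LT = uw.
h_2 = 108uw + 3u - 27v - 27w - 111, LT = uw.

S(h_1,h_2): lcm = uw. S = 2/9u - ½v - 13/18.
  leading term u: no divisor's leading term divides it; move 2/9u to the remainder.
  leading term v: no divisor's leading term divides it; move -½v to the remainder.
  leading term 1: no divisor's leading term divides it; move -13/18 to the remainder.
  remainder 2/9u - ½v - 13/18 ≠ 0; add k_3 = 2/9u - ½v - 13/18 to the basis.

S(h_1,k_3): lcm = uw. S = 9/4vw + ¼u - ¾v + 3w - 7/4.
  leading term vw: no divisor's leading term divides it; move 9/4vw to the remainder.
  leading term u: subtract (9/8)·k_3 from ¼u - ¾v + 3w - 7/4 → -3/16v + 3w - 15/16
  leading term v: no divisor's leading term divides it; move -3/16v to the remainder.
  leading term w: no divisor's leading term divides it; move 3w to the remainder.
  leading term 1: no divisor's leading term divides it; move -15/16 to the remainder.
  remainder 9/4vw - 3/16v + 3w - 15/16 ≠ 0; add k_4 = 9/4vw - 3/16v + 3w - 15/16 to the basis.

The other S-polynomials (S(h_2,k_3), S(h_1,k_4), S(h_2,k_4), S(k_3,k_4)) all reduce to 0 modulo the current basis, so we have a Gröbner basis.
Inter-reduce: drop elements whose leading term is divisible by another's, tail-reduce, and make monic.
Reduced Gröbner basis: {vw - 1/12v + 4/3w - 5/12, u - 9/4v - 13/4}.

Since the reduced bases disagree, the two ideals are not the same.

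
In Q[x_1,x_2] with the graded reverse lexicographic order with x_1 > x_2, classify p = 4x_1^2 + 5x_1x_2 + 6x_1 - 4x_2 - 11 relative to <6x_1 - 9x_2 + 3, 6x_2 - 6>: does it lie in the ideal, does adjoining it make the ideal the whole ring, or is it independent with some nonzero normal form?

4x_1^2 + 5x_1x_2 + 6x_1 - 4x_2 - 11 lies in I (it reduces to 0).

First compute the reduced Gröbner basis of I by Buchberger's algorithm.
f_1 = 6x_1 - 9x_2 + 3, LT = x_1.
f_2 = 6x_2 - 6, LT = x_2.

The S-polynomials (S(f_1,f_2)) all reduce to 0 modulo the current basis, so we have a Gröbner basis.
Inter-reduce: drop elements whose leading term is divisible by another's, tail-reduce, and make monic.
Reduced Gröbner basis: {x_1 - 1, x_2 - 1}.
Label its elements g_1 = x_1 - 1, g_2 = x_2 - 1.

Reduce p = 4x_1^2 + 5x_1x_2 + 6x_1 - 4x_2 - 11 modulo G:
  leading term x_1^2: subtract (4x_1)·g_1 from 4x_1^2 + 5x_1x_2 + 6x_1 - 4x_2 - 11 → 5x_1x_2 + 10x_1 - 4x_2 - 11
  leading term x_1x_2: subtract (5x_2)·g_1 from 5x_1x_2 + 10x_1 - 4x_2 - 11 → 10x_1 + x_2 - 11
  leading term x_1: subtract (10)·g_1 from 10x_1 + x_2 - 11 → x_2 - 1
  leading term x_2: subtract (1)·g_2 from x_2 - 1 → 0
  normal form = 0.
Since the normal form is 0, p ∈ I.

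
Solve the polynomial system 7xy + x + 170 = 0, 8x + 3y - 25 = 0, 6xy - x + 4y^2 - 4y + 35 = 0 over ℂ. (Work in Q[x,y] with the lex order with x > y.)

Compute a lex Gröbner basis by Buchberger's algorithm.
f_1 = 7xy + x + 170, LT = xy.
f_2 = 8x + 3y - 25, LT = x.
f_3 = 6xy - x + 4y^2 - 4y + 35, LT = xy.

S(f_1,f_2): lcm = xy. S = 1/7x - 3/8y^2 + 25/8y + 170/7.
  leading term x: subtract (1/56)·f_2 from 1/7x - 3/8y^2 + 25/8y + 170/7 → -3/8y^2 + 43/14y + 1385/56
  leading term y^2: no divisor's leading term divides it; move -3/8y^2 to the remainder.
  leading term y: no divisor's leading term divides it; move 43/14y to the remainder.
  leading term 1: no divisor's leading term divides it; move 1385/56 to the remainder.
  remainder -3/8y^2 + 43/14y + 1385/56 ≠ 0; add h_4 = -3/8y^2 + 43/14y + 1385/56 to the basis.

S(f_1,f_3): lcm = xy. S = 13/42x - 2/3y^2 + 2/3y + 775/42.
  leading term x: subtract (13/336)·f_2 from 13/42x - 2/3y^2 + 2/3y + 775/42 → -2/3y^2 + 185/336y + 2175/112
  leading term y^2: subtract (16/9)·h_4 from -2/3y^2 + 185/336y + 2175/112 → -707/144y - 3535/144
  leading term y: no divisor's leading term divides it; move -707/144y to the remainder.
  leading term 1: no divisor's leading term divides it; move -3535/144 to the remainder.
  remainder -707/144y - 3535/144 ≠ 0; add h_5 = -707/144y - 3535/144 to the basis.

The other S-polynomials (S(f_2,f_3), S(f_1,h_4), S(f_2,h_4), S(f_3,h_4), S(f_1,h_5), S(f_2,h_5), S(f_3,h_5), S(h_4,h_5)) all reduce to 0 modulo the current basis, so we have a Gröbner basis.
Inter-reduce: drop elements whose leading term is divisible by another's, tail-reduce, and make monic.
Reduced Gröbner basis: {x - 5, y + 5}.

Elimination: the polynomial y + 5 lies in the elimination ideal for y, so y ∈ {-5}. For each such y, the remaining basis elements (now univariate) give the rest of the solution.
  y = -5: the earlier basis element becomes x - 5 = 0, giving x = 5 — point (5, -5).
Substituting each solution back into the original system confirms all equations vanish.

{(5, -5)}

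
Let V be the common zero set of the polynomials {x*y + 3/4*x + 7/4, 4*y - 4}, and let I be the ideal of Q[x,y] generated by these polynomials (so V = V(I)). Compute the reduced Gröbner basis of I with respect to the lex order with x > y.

f_1 = x*y + 3/4*x + 7/4, LT = x*y.
f_2 = 4*y - 4, LT = y.

S(f_1,f_2): lcm = x*y. S = 7/4*x + 7/4.
  leading term x: no divisor's leading term divides it; move 7/4*x to the remainder.
  leading term 1: no divisor's leading term divides it; move 7/4 to the remainder.
  remainder 7/4*x + 7/4 ≠ 0; add g_3 = 7/4*x + 7/4 to the basis.

S(f_1,g_3): lcm = x*y. S = 3/4*x - y + 7/4.
  leading term x: subtract (3/7)·g_3 from 3/4*x - y + 7/4 → -y + 1
  leading term y: subtract (-1/4)·f_2 from -y + 1 → 0
  remainder 0.

S(f_2,g_3): leading monomials are coprime, so the S-polynomial reduces to 0 (Buchberger's first criterion).
Every S-polynomial of the final basis reduces to 0, so we have a Gröbner basis.
Inter-reduce: drop elements whose leading term is divisible by another's, tail-reduce, and make monic.

G = {x + 1, y - 1}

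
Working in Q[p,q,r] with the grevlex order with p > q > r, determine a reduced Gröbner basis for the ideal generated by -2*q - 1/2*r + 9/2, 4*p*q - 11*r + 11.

G = {p*r - 9*p + 11*r - 11, q + 1/4*r - 9/4}

The reduced Gröbner basis is the canonical form of the ideal for this ordering.

f_1 = -2*q - 1/2*r + 9/2, LT = q.
f_2 = 4*p*q - 11*r + 11, LT = p*q.

S(f_1,f_2): lcm = p*q. S = 1/4*p*r - 9/4*p + 11/4*r - 11/4.
  leading term p*r: no divisor's leading term divides it; move 1/4*p*r to the remainder.
  leading term p: no divisor's leading term divides it; move -9/4*p to the remainder.
  leading term r: no divisor's leading term divides it; move 11/4*r to the remainder.
  leading term 1: no divisor's leading term divides it; move -11/4 to the remainder.
  remainder 1/4*p*r - 9/4*p + 11/4*r - 11/4 ≠ 0; add g_3 = 1/4*p*r - 9/4*p + 11/4*r - 11/4 to the basis.

The other S-polynomials (S(f_1,g_3), S(f_2,g_3)) all reduce to 0 modulo the current basis, so we have a Gröbner basis.
Inter-reduce: drop elements whose leading term is divisible by another's, tail-reduce, and make monic.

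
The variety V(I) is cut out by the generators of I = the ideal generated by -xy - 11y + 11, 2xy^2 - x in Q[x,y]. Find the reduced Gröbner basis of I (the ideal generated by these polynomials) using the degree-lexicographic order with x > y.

G = {x^2 + 11x + 242y - 242, xy + 11y - 11, y^2 + 1/22x - y}

f_1 = -xy - 11y + 11, LT = xy.
f_2 = 2xy^2 - x, LT = xy^2.

S(f_1,f_2): lcm = xy^2. S = 11y^2 + 1/2x - 11y.
  leading term y^2: no divisor's leading term divides it; move 11y^2 to the remainder.
  leading term x: no divisor's leading term divides it; move 1/2x to the remainder.
  leading term y: no divisor's leading term divides it; move -11y to the remainder.
  remainder 11y^2 + 1/2x - 11y ≠ 0; add g_3 = 11y^2 + 1/2x - 11y to the basis.

S(f_1,g_3): lcm = xy^2. S = -1/22x^2 + xy + 11y^2 - 11y.
  leading term x^2: no divisor's leading term divides it; move -1/22x^2 to the remainder.
  leading term xy: subtract (-1)·f_1 from xy + 11y^2 - 11y → 11y^2 - 22y + 11
  leading term y^2: subtract (1)·g_3 from 11y^2 - 22y + 11 → -1/2x - 11y + 11
  leading term x: no divisor's leading term divides it; move -1/2x to the remainder.
  leading term y: no divisor's leading term divides it; move -11y to the remainder.
  leading term 1: no divisor's leading term divides it; move 11 to the remainder.
  remainder -1/22x^2 - 1/2x - 11y + 11 ≠ 0; add g_4 = -1/22x^2 - 1/2x - 11y + 11 to the basis.

S(f_2,g_3): lcm = xy^2. S = -1/22x^2 + xy - 1/2x.
  leading term x^2: subtract (1)·g_4 from -1/22x^2 + xy - 1/2x → xy + 11y - 11
  leading term xy: subtract (-1)·f_1 from xy + 11y - 11 → 0
  remainder 0.

S(f_1,g_4): lcm = x^2y. S = -242y^2 - 11x + 242y.
  leading term y^2: subtract (-22)·g_3 from -242y^2 - 11x + 242y → 0
  remainder 0.

S(f_2,g_4): lcm = x^2y^2. S = -11xy^2 - 242y^3 - 1/2x^2 + 242y^2.
  leading term xy^2: subtract (11y)·f_1 from -11xy^2 - 242y^3 - 1/2x^2 + 242y^2 → -242y^3 - 1/2x^2 + 363y^2 - 121y
  leading term y^3: subtract (-22y)·g_3 from -242y^3 - 1/2x^2 + 363y^2 - 121y → -1/2x^2 + 11xy + 121y^2 - 121y
  leading term x^2: subtract (11)·g_4 from -1/2x^2 + 11xy + 121y^2 - 121y → 11xy + 121y^2 + 11/2x - 121
  leading term xy: subtract (-11)·f_1 from 11xy + 121y^2 + 11/2x - 121 → 121y^2 + 11/2x - 121y
  leading term y^2: subtract (11)·g_3 from 121y^2 + 11/2x - 121y → 0
  remainder 0.

S(g_3,g_4): leading monomials are coprime, so the S-polynomial reduces to 0 (Buchberger's first criterion).
Every S-polynomial of the final basis reduces to 0, so we have a Gröbner basis.
Inter-reduce: drop elements whose leading term is divisible by another's, tail-reduce, and make monic.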